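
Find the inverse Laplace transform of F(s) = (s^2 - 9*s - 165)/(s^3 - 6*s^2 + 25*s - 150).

-3*exp(6*t) + 3*sin(5*t) + 4*cos(5*t)

Factor the denominator: s^3 - 6*s^2 + 25*s - 150 = (s - 6)*(s^2 + 25).
Partial fraction decomposition gives [-3/(s - 6)] + [4*s/(s^2 + 25)] + [15/(s^2 + 25)].
Invert each term: -3/(s - 6) ↔ -3e^(6t); 4·s/(s^2 + 25) ↔ 4cos(5t); 3·5/(s^2 + 25) ↔ 3sin(5t).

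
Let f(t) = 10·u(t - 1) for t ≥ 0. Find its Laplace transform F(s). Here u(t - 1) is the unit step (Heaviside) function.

F(s) = 10*exp(-s)/s

By the second shifting theorem, L{u(t - c)·g(t - c)} = e^(-cs)·G(s) with c = 1 and G(s) = L{g(t)}.
L{10} = 10/s.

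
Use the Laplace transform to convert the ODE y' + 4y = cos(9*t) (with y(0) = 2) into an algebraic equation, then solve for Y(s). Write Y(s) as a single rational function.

Take the Laplace transform of both sides.
Using L{y'} = sY - y(0) = sY - 2, the left side becomes (s + 4)Y - (2).
The right side is L{cos(9*t)} = s/(s^2 + 81).
So (s + 4)Y = s/(s^2 + 81) + (2).
Isolate Y and clear denominators.

Y(s) = (2*s^2 + s + 162)/(s^3 + 4*s^2 + 81*s + 324)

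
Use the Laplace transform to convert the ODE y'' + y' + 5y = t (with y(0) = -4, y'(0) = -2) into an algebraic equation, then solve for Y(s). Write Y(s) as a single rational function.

Laplace-transform each side.
Using L{y''} = s^2 Y - s·y(0) - y'(0) and L{y'} = sY - y(0), with y(0) = -4, y'(0) = -2, the left side becomes (s^2 + s + 5)Y - (-4*s - 6).
The right side is L{t} = s^(-2).
So (s^2 + s + 5)Y = s^(-2) + (-4*s - 6).
Solve for Y(s) and write it as one ratio of polynomials.

Y(s) = (-4*s^3 - 6*s^2 + 1)/(s^4 + s^3 + 5*s^2)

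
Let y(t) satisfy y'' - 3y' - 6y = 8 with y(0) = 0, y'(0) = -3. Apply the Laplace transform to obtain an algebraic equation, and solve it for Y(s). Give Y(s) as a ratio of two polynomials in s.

Y(s) = (-3*s + 8)/(s^3 - 3*s^2 - 6*s)

Take the Laplace transform of both sides.
The derivative rules (L{y''} = s^2 Y - s·y(0) - y'(0) and L{y'} = sY - y(0), with y(0) = 0, y'(0) = -3) turn the left side into (s^2 - 3*s - 6)Y - (-3).
The right side is L{8} = 8/s.
So (s^2 - 3*s - 6)Y = 8/s + (-3).
Solve for Y(s) and write it as one ratio of polynomials.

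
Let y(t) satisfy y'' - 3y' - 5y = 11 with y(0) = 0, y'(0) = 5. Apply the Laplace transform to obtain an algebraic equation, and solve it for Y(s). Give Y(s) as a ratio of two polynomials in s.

Apply the Laplace transform to the equation.
The derivative rules (L{y''} = s^2 Y - s·y(0) - y'(0) and L{y'} = sY - y(0), with y(0) = 0, y'(0) = 5) turn the left side into (s^2 - 3*s - 5)Y - (5).
The right side is L{11} = 11/s.
So (s^2 - 3*s - 5)Y = 11/s + (5).
Solve for Y(s) and write it as one ratio of polynomials.

Y(s) = (5*s + 11)/(s^3 - 3*s^2 - 5*s)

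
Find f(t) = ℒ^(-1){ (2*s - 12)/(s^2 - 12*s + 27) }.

f(t) = 2*exp(6*t)*cosh(3*t)

Rewrite the denominator: s^2 - 12*s + 27 = (s - 6)^2 - 9.
The form in (s - 6) signals a first-shifting-theorem factor e^(6t).
Since L{cosh(3t)} = s/(s^2 - 9), the inverse is e^(6*t)*cosh(3*t), scaled by 2.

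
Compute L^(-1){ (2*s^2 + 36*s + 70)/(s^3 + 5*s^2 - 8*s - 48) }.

6*t*exp(-4*t) + 4*exp(3*t) - 2*exp(-4*t)

Factor the denominator: s^3 + 5*s^2 - 8*s - 48 = (s - 3)*(s + 4)^2.
Partial fraction decomposition gives [-2/(s + 4)] + [6/(s + 4)^2] + [4/(s - 3)].
Invert each term: -2/(s + 4) ↔ -2e^(-4t); 6/(s + 4)^2 ↔ 6t·e^(-4t); 4/(s - 3) ↔ 4e^(3t).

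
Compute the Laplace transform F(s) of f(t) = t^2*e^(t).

F(s) = 2/(s - 1)^3

L{e^(t)} = 1/(s - 1).
Then apply L{t^2·g(t)} = (-1)^2 d^2/ds^2[G(s)] with G(s) = 1/(s - 1):
differentiating 2 times and applying the sign gives 2/(s - 1)^3.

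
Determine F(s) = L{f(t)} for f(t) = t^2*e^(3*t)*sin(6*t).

F(s) = 36*(s^2 - 6*s - 3)/(s^2 - 6*s + 45)^3

L{sin(6t)} = 6/(s^2 + 36).
Multiplying by e^(3t) shifts s → s - 3, so L{e^(3*t)*sin(6*t)} = 6/((s - 3)^2 + 36).
Then apply L{t^2·g(t)} = (-1)^2 d^2/ds^2[G(s)] with G(s) = 6/((s - 3)^2 + 36):
differentiating 2 times and applying the sign gives 36*(s^2 - 6*s - 3)/(s^2 - 6*s + 45)^3.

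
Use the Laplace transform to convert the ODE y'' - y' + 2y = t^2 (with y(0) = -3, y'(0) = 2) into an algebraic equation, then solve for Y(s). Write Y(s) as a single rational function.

Y(s) = (-3*s^4 + 5*s^3 + 2)/(s^5 - s^4 + 2*s^3)

Transform both sides with L{·}.
Using L{y''} = s^2 Y - s·y(0) - y'(0) and L{y'} = sY - y(0), with y(0) = -3, y'(0) = 2, the left side becomes (s^2 - s + 2)Y - (-3*s + 5).
The right side is L{t^2} = 2/s^3.
So (s^2 - s + 2)Y = 2/s^3 + (-3*s + 5).
Solve for Y(s) and write it as one ratio of polynomials.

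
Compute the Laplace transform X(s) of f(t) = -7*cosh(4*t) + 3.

X(s) = -7*s/(s^2 - 16) + 3/s

Apply the Laplace transform termwise.
L{3} = 3/s; (-7)·[L{cosh(4t)} = s/(s^2 - 16)].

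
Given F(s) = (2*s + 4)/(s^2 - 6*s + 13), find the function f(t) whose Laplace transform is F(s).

Complete the square in the denominator: s^2 - 6*s + 13 = (s - 3)^2 + 2^2.
Split the numerator to match: 2*s + 4 = 2·(s - 3) + 5·2.
Invert each term: 2·(s - 3)/((s - 3)^2 + 4) ↔ 2e^(3t)cos(2t); 5·2/((s - 3)^2 + 4) ↔ 5e^(3t)sin(2t).

f(t) = 5*exp(3*t)*sin(2*t) + 2*exp(3*t)*cos(2*t)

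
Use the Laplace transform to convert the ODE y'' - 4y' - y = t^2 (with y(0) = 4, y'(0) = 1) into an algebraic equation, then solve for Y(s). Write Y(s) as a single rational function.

Take the Laplace transform of both sides.
The derivative rules (L{y''} = s^2 Y - s·y(0) - y'(0) and L{y'} = sY - y(0), with y(0) = 4, y'(0) = 1) turn the left side into (s^2 - 4*s - 1)Y - (4*s - 15).
The right side is L{t^2} = 2/s^3.
So (s^2 - 4*s - 1)Y = 2/s^3 + (4*s - 15).
Solve for Y(s) and write it as one ratio of polynomials.

Y(s) = (4*s^4 - 15*s^3 + 2)/(s^5 - 4*s^4 - s^3)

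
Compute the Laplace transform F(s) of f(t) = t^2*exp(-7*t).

L{t^2} = 2!/s^3 = 2/s^3.
By the first shifting theorem, multiplying by e^(-7t) replaces s with s + 7.

F(s) = 2/(s + 7)^3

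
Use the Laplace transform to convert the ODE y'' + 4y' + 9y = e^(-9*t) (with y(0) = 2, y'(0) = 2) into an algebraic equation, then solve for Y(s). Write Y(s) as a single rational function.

Take the Laplace transform of both sides.
With L{y''} = s^2 Y - s·y(0) - y'(0) and L{y'} = sY - y(0), with y(0) = 2, y'(0) = 2: the LHS transforms to (s^2 + 4*s + 9)Y - (2*s + 10).
The right side is L{e^(-9*t)} = 1/(s + 9).
So (s^2 + 4*s + 9)Y = 1/(s + 9) + (2*s + 10).
Isolate Y and clear denominators.

Y(s) = (2*s^2 + 28*s + 91)/(s^3 + 13*s^2 + 45*s + 81)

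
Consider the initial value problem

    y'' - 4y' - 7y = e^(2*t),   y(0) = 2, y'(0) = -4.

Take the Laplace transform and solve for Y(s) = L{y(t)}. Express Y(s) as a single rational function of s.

Transform both sides with L{·}.
The derivative rules (L{y''} = s^2 Y - s·y(0) - y'(0) and L{y'} = sY - y(0), with y(0) = 2, y'(0) = -4) turn the left side into (s^2 - 4*s - 7)Y - (2*s - 12).
The right side is L{e^(2*t)} = 1/(s - 2).
So (s^2 - 4*s - 7)Y = 1/(s - 2) + (2*s - 12).
Divide through and combine into a single rational function.

Y(s) = (2*s^2 - 16*s + 25)/(s^3 - 6*s^2 + s + 14)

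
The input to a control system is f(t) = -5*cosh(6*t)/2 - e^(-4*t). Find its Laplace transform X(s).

X(s) = -5*s/(2*(s^2 - 36)) - 1/(s + 4)

Apply the Laplace transform termwise.
(-5/2)·[L{cosh(6t)} = s/(s^2 - 36)]; (-1)·[L{e^(-4t)} = 1/(s + 4)].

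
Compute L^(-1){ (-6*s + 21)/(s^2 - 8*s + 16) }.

Factor the denominator: s^2 - 8*s + 16 = (s - 4)^2.
Partial fraction decomposition gives [-6/(s - 4)] + [-3/(s - 4)^2].
Invert each term: -6/(s - 4) ↔ -6e^(4t); -3/(s - 4)^2 ↔ -3t·e^(4t).

-3*t*exp(4*t) - 6*exp(4*t)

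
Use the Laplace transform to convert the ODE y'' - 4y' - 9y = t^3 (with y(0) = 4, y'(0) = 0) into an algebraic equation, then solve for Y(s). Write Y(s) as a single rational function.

Transform both sides with L{·}.
The derivative rules (L{y''} = s^2 Y - s·y(0) - y'(0) and L{y'} = sY - y(0), with y(0) = 4, y'(0) = 0) turn the left side into (s^2 - 4*s - 9)Y - (4*s - 16).
The right side is L{t^3} = 6/s^4.
So (s^2 - 4*s - 9)Y = 6/s^4 + (4*s - 16).
Solve for Y(s) and write it as one ratio of polynomials.

Y(s) = (4*s^5 - 16*s^4 + 6)/(s^6 - 4*s^5 - 9*s^4)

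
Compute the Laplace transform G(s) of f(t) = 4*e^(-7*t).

G(s) = 4/(s + 7)

L{4} = 4/s.
By the first shifting theorem, multiplying by e^(-7t) replaces s with s + 7.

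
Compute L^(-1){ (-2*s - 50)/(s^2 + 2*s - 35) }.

Factor the denominator: s^2 + 2*s - 35 = (s - 5)*(s + 7).
Partial fraction decomposition gives [-5/(s - 5)] + [3/(s + 7)].
Invert each term: -5/(s - 5) ↔ -5e^(5t); 3/(s + 7) ↔ 3e^(-7t).

-5*exp(5*t) + 3*exp(-7*t)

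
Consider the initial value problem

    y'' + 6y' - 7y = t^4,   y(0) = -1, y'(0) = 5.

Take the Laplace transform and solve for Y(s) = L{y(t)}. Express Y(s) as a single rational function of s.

Transform both sides with L{·}.
The derivative rules (L{y''} = s^2 Y - s·y(0) - y'(0) and L{y'} = sY - y(0), with y(0) = -1, y'(0) = 5) turn the left side into (s^2 + 6*s - 7)Y - (-s - 1).
The right side is L{t^4} = 24/s^5.
So (s^2 + 6*s - 7)Y = 24/s^5 + (-s - 1).
Divide through and combine into a single rational function.

Y(s) = (-s^6 - s^5 + 24)/(s^7 + 6*s^6 - 7*s^5)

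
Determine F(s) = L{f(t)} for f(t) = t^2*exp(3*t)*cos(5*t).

F(s) = 2*(s - 3)*(s^2 - 6*s - 66)/(s^2 - 6*s + 34)^3

L{cos(5t)} = s/(s^2 + 25).
Multiplying by e^(3t) shifts s → s - 3, so L{exp(3*t)*cos(5*t)} = (s - 3)/((s - 3)^2 + 25).
Then apply L{t^2·g(t)} = (-1)^2 d^2/ds^2[G(s)] with G(s) = (s - 3)/((s - 3)^2 + 25):
differentiating 2 times and applying the sign gives 2*(s - 3)*(s^2 - 6*s - 66)/(s^2 - 6*s + 34)^3.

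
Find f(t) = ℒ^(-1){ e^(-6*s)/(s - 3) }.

The factor e^(-6s) signals a time shift by c = 6 (second shifting theorem).
L{e^(3t)} = 1/(s - 3), so L^-1{1/(s - 3)} = e^(3*t).
Hence the inverse is u(t - 6) times that function evaluated at t - 6.

f(t) = Heaviside(t - 6)*(exp(3*t - 18))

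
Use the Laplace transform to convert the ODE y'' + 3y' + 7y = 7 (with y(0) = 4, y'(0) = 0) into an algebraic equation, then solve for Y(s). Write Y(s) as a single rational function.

Transform both sides with L{·}.
With L{y''} = s^2 Y - s·y(0) - y'(0) and L{y'} = sY - y(0), with y(0) = 4, y'(0) = 0: the LHS transforms to (s^2 + 3*s + 7)Y - (4*s + 12).
The right side is L{7} = 7/s.
So (s^2 + 3*s + 7)Y = 7/s + (4*s + 12).
Solve for Y(s) and write it as one ratio of polynomials.

Y(s) = (4*s^2 + 12*s + 7)/(s^3 + 3*s^2 + 7*s)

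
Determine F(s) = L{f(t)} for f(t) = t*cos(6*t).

F(s) = (s - 6)*(s + 6)/(s^2 + 36)^2

L{cos(6t)} = s/(s^2 + 36).
Then apply L{t·g(t)} = -d/ds[G(s)] with G(s) = s/(s^2 + 36):
differentiating 1 time and applying the sign gives (s - 6)*(s + 6)/(s^2 + 36)^2.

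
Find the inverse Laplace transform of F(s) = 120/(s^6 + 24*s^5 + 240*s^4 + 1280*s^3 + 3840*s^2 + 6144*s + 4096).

t^5*exp(-4*t)

Rewrite the denominator: s^6 + 24*s^5 + 240*s^4 + 1280*s^3 + 3840*s^2 + 6144*s + 4096 = (s + 4)^6.
The form in (s + 4) signals a first-shifting-theorem factor e^(-4t).
Since L{t^5} = 5!/s^6 = 120/s^6, the inverse is t^5*e^(-4*t).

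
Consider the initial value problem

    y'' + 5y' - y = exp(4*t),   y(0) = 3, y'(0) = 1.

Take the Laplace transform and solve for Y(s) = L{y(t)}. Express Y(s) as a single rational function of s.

Transform both sides with L{·}.
Using L{y''} = s^2 Y - s·y(0) - y'(0) and L{y'} = sY - y(0), with y(0) = 3, y'(0) = 1, the left side becomes (s^2 + 5*s - 1)Y - (3*s + 16).
The right side is L{exp(4*t)} = 1/(s - 4).
So (s^2 + 5*s - 1)Y = 1/(s - 4) + (3*s + 16).
Solve for Y(s) and write it as one ratio of polynomials.

Y(s) = (3*s^2 + 4*s - 63)/(s^3 + s^2 - 21*s + 4)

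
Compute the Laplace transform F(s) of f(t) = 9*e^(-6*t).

L{9} = 9/s.
By the first shifting theorem, multiplying by e^(-6t) replaces s with s + 6.

F(s) = 9/(s + 6)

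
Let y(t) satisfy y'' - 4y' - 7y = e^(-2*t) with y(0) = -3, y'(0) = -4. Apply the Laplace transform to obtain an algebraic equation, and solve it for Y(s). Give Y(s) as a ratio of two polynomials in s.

Y(s) = (-3*s^2 + 2*s + 17)/(s^3 - 2*s^2 - 15*s - 14)

Take the Laplace transform of both sides.
The derivative rules (L{y''} = s^2 Y - s·y(0) - y'(0) and L{y'} = sY - y(0), with y(0) = -3, y'(0) = -4) turn the left side into (s^2 - 4*s - 7)Y - (-3*s + 8).
The right side is L{e^(-2*t)} = 1/(s + 2).
So (s^2 - 4*s - 7)Y = 1/(s + 2) + (-3*s + 8).
Isolate Y and clear denominators.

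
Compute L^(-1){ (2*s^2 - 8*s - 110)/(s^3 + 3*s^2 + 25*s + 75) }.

-4*sin(5*t) + 4*cos(5*t) - 2*exp(-3*t)

Factor the denominator: s^3 + 3*s^2 + 25*s + 75 = (s + 3)*(s^2 + 25).
Partial fraction decomposition gives [-2/(s + 3)] + [4*s/(s^2 + 25)] + [-20/(s^2 + 25)].
Invert each term: -2/(s + 3) ↔ -2e^(-3t); 4·s/(s^2 + 25) ↔ 4cos(5t); -4·5/(s^2 + 25) ↔ -4sin(5t).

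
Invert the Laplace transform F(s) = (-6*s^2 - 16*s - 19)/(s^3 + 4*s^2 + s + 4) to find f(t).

f(t) = -4*sin(t) - 3*cos(t) - 3*exp(-4*t)

Factor the denominator: s^3 + 4*s^2 + s + 4 = (s + 4)*(s^2 + 1).
Partial fraction decomposition gives [-3/(s + 4)] + [-3*s/(s^2 + 1)] + [-4/(s^2 + 1)].
Invert each term: -3/(s + 4) ↔ -3e^(-4t); -3·s/(s^2 + 1) ↔ -3cos(t); -4·1/(s^2 + 1) ↔ -4sin(t).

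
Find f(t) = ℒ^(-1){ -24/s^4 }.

f(t) = -4*t^3

Since L{t^3} = 3!/s^4 = 6/s^4, the inverse is t^3, scaled by -4.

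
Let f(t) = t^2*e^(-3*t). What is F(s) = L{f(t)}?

F(s) = 2/(s + 3)^3

L{e^(-3t)} = 1/(s + 3).
Then apply L{t^2·g(t)} = (-1)^2 d^2/ds^2[G(s)] with G(s) = 1/(s + 3):
differentiating 2 times and applying the sign gives 2/(s + 3)^3.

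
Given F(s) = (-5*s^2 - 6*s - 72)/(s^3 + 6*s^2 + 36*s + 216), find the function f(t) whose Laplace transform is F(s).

Factor the denominator: s^3 + 6*s^2 + 36*s + 216 = (s + 6)*(s^2 + 36).
Partial fraction decomposition gives [-3/(s + 6)] + [-2*s/(s^2 + 36)] + [6/(s^2 + 36)].
Invert each term: -3/(s + 6) ↔ -3e^(-6t); -2·s/(s^2 + 36) ↔ -2cos(6t); 1·6/(s^2 + 36) ↔ sin(6t).

f(t) = sin(6*t) - 2*cos(6*t) - 3*exp(-6*t)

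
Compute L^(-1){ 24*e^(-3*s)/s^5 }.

Heaviside(t - 3)*((t - 3)^4)

The factor e^(-3s) signals a time shift by c = 3 (second shifting theorem).
L{t^4} = 4!/s^5 = 24/s^5, so L^-1{24/s^5} = t^4.
Hence the inverse is u(t - 3) times that function evaluated at t - 3.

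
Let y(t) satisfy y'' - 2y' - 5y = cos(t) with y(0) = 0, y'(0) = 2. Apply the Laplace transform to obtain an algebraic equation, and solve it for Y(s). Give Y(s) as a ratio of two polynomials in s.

Y(s) = (2*s^2 + s + 2)/(s^4 - 2*s^3 - 4*s^2 - 2*s - 5)

Transform both sides with L{·}.
Using L{y''} = s^2 Y - s·y(0) - y'(0) and L{y'} = sY - y(0), with y(0) = 0, y'(0) = 2, the left side becomes (s^2 - 2*s - 5)Y - (2).
The right side is L{cos(t)} = s/(s^2 + 1).
So (s^2 - 2*s - 5)Y = s/(s^2 + 1) + (2).
Solve for Y(s) and write it as one ratio of polynomials.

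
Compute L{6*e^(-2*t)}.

L{6} = 6/s.
By the first shifting theorem, multiplying by e^(-2t) replaces s with s + 2.

6/(s + 2)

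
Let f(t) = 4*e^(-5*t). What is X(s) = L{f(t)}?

X(s) = 4/(s + 5)

L{4} = 4/s.
By the first shifting theorem, multiplying by e^(-5t) replaces s with s + 5.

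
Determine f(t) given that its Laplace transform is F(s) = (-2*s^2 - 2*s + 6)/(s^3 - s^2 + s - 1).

Factor the denominator: s^3 - s^2 + s - 1 = (s - 1)*(s^2 + 1).
Partial fraction decomposition gives [1/(s - 1)] + [-3*s/(s^2 + 1)] + [-5/(s^2 + 1)].
Invert each term: 1/(s - 1) ↔ e^(t); -3·s/(s^2 + 1) ↔ -3cos(t); -5·1/(s^2 + 1) ↔ -5sin(t).

f(t) = exp(t) - 5*sin(t) - 3*cos(t)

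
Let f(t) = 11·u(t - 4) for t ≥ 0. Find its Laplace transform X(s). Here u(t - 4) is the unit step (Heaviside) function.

X(s) = 11*exp(-4*s)/s

By the second shifting theorem, L{u(t - c)·g(t - c)} = e^(-cs)·G(s) with c = 4 and G(s) = L{g(t)}.
L{11} = 11/s.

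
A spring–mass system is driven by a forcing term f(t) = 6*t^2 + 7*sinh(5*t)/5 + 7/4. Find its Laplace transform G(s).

Apply the Laplace transform termwise.
(7/5)·[L{sinh(5t)} = 5/(s^2 - 25)]; L{7/4} = (7/4)/s; (6)·[L{t^2} = 2!/s^3 = 2/s^3].

G(s) = 7/(s^2 - 25) + 7/(4*s) + 12/s^3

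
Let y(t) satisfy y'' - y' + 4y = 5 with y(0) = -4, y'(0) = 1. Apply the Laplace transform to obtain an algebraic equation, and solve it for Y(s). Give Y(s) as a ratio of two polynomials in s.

Y(s) = (-4*s^2 + 5*s + 5)/(s^3 - s^2 + 4*s)

Take the Laplace transform of both sides.
Using L{y''} = s^2 Y - s·y(0) - y'(0) and L{y'} = sY - y(0), with y(0) = -4, y'(0) = 1, the left side becomes (s^2 - s + 4)Y - (-4*s + 5).
The right side is L{5} = 5/s.
So (s^2 - s + 4)Y = 5/s + (-4*s + 5).
Divide through and combine into a single rational function.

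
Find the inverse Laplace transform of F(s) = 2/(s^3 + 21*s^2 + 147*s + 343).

Rewrite the denominator: s^3 + 21*s^2 + 147*s + 343 = (s + 7)^3.
The form in (s + 7) signals a first-shifting-theorem factor e^(-7t).
Since L{t^2} = 2!/s^3 = 2/s^3, the inverse is t^2*e^(-7*t).

t^2*exp(-7*t)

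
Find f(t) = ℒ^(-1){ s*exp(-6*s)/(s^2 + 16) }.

f(t) = Heaviside(t - 6)*(cos(4*t - 24))

The factor e^(-6s) signals a time shift by c = 6 (second shifting theorem).
L{cos(4t)} = s/(s^2 + 16), so L^-1{s/(s^2 + 16)} = cos(4*t).
Hence the inverse is u(t - 6) times that function evaluated at t - 6.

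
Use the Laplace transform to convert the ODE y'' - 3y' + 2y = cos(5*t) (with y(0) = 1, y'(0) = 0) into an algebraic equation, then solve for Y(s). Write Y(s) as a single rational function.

Y(s) = (s^3 - 3*s^2 + 26*s - 75)/(s^4 - 3*s^3 + 27*s^2 - 75*s + 50)

Apply the Laplace transform to the equation.
With L{y''} = s^2 Y - s·y(0) - y'(0) and L{y'} = sY - y(0), with y(0) = 1, y'(0) = 0: the LHS transforms to (s^2 - 3*s + 2)Y - (s - 3).
The right side is L{cos(5*t)} = s/(s^2 + 25).
So (s^2 - 3*s + 2)Y = s/(s^2 + 25) + (s - 3).
Solve for Y(s) and write it as one ratio of polynomials.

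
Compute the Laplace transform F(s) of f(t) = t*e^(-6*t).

F(s) = (s + 6)^(-2)

L{t} = 1!/s^2 = 1/s^2.
By the first shifting theorem, multiplying by e^(-6t) replaces s with s + 6.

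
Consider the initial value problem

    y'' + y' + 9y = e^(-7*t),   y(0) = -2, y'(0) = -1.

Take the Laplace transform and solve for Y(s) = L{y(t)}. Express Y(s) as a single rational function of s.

Take the Laplace transform of both sides.
With L{y''} = s^2 Y - s·y(0) - y'(0) and L{y'} = sY - y(0), with y(0) = -2, y'(0) = -1: the LHS transforms to (s^2 + s + 9)Y - (-2*s - 3).
The right side is L{e^(-7*t)} = 1/(s + 7).
So (s^2 + s + 9)Y = 1/(s + 7) + (-2*s - 3).
Solve for Y(s) and write it as one ratio of polynomials.

Y(s) = (-2*s^2 - 17*s - 20)/(s^3 + 8*s^2 + 16*s + 63)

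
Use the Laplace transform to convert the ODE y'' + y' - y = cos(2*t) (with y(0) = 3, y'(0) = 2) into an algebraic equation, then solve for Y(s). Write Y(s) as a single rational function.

Y(s) = (3*s^3 + 5*s^2 + 13*s + 20)/(s^4 + s^3 + 3*s^2 + 4*s - 4)

Transform both sides with L{·}.
With L{y''} = s^2 Y - s·y(0) - y'(0) and L{y'} = sY - y(0), with y(0) = 3, y'(0) = 2: the LHS transforms to (s^2 + s - 1)Y - (3*s + 5).
The right side is L{cos(2*t)} = s/(s^2 + 4).
So (s^2 + s - 1)Y = s/(s^2 + 4) + (3*s + 5).
Divide through and combine into a single rational function.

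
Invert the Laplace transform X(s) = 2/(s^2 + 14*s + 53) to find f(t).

Rewrite the denominator: s^2 + 14*s + 53 = (s + 7)^2 + 4.
The form in (s + 7) signals a first-shifting-theorem factor e^(-7t).
Since L{sin(2t)} = 2/(s^2 + 4), the inverse is exp(-7*t)*sin(2*t).

f(t) = exp(-7*t)*sin(2*t)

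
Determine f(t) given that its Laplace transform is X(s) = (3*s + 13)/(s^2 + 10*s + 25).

f(t) = -2*t*exp(-5*t) + 3*exp(-5*t)

Factor the denominator: s^2 + 10*s + 25 = (s + 5)^2.
Partial fraction decomposition gives [3/(s + 5)] + [-2/(s + 5)^2].
Invert each term: 3/(s + 5) ↔ 3e^(-5t); -2/(s + 5)^2 ↔ -2t·e^(-5t).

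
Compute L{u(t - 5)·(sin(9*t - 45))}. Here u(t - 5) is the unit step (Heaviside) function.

By the second shifting theorem, L{u(t - c)·g(t - c)} = e^(-cs)·H(s) with c = 5 and H(s) = L{g(t)}.
L{sin(9t)} = 9/(s^2 + 81).

9*exp(-5*s)/(s^2 + 81)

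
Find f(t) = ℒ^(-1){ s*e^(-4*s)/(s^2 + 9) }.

The factor e^(-4s) signals a time shift by c = 4 (second shifting theorem).
L{cos(3t)} = s/(s^2 + 9), so L^-1{s/(s^2 + 9)} = cos(3*t).
Hence the inverse is u(t - 4) times that function evaluated at t - 4.

f(t) = Heaviside(t - 4)*(cos(3*t - 12))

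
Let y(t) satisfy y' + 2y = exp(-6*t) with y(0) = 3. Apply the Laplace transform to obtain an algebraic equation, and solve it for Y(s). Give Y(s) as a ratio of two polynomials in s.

Laplace-transform each side.
Using L{y'} = sY - y(0) = sY - 3, the left side becomes (s + 2)Y - (3).
The right side is L{exp(-6*t)} = 1/(s + 6).
So (s + 2)Y = 1/(s + 6) + (3).
Isolate Y and clear denominators.

Y(s) = (3*s + 19)/(s^2 + 8*s + 12)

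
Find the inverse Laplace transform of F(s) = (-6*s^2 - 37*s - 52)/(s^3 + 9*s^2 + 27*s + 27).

Factor the denominator: s^3 + 9*s^2 + 27*s + 27 = (s + 3)^3.
Partial fraction decomposition gives [-6/(s + 3)] + [-1/(s + 3)^2] + [5/(s + 3)^3].
Invert each term: -6/(s + 3) ↔ -6e^(-3t); -1/(s + 3)^2 ↔ -t·e^(-3t); 5/(s + 3)^3 ↔ (5/2)t^2·e^(-3t).

5*t^2*exp(-3*t)/2 - t*exp(-3*t) - 6*exp(-3*t)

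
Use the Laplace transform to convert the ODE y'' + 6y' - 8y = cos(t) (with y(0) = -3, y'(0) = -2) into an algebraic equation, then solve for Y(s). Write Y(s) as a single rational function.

Transform both sides with L{·}.
With L{y''} = s^2 Y - s·y(0) - y'(0) and L{y'} = sY - y(0), with y(0) = -3, y'(0) = -2: the LHS transforms to (s^2 + 6*s - 8)Y - (-3*s - 20).
The right side is L{cos(t)} = s/(s^2 + 1).
So (s^2 + 6*s - 8)Y = s/(s^2 + 1) + (-3*s - 20).
Divide through and combine into a single rational function.

Y(s) = (-3*s^3 - 20*s^2 - 2*s - 20)/(s^4 + 6*s^3 - 7*s^2 + 6*s - 8)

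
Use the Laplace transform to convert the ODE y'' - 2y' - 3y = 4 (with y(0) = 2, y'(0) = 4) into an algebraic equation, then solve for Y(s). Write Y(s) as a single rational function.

Transform both sides with L{·}.
The derivative rules (L{y''} = s^2 Y - s·y(0) - y'(0) and L{y'} = sY - y(0), with y(0) = 2, y'(0) = 4) turn the left side into (s^2 - 2*s - 3)Y - (2*s).
The right side is L{4} = 4/s.
So (s^2 - 2*s - 3)Y = 4/s + (2*s).
Divide through and combine into a single rational function.

Y(s) = (2*s^2 + 4)/(s^3 - 2*s^2 - 3*s)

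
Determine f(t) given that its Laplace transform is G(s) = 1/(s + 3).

Since L{e^(-3t)} = 1/(s + 3), the inverse is exp(-3*t).

f(t) = exp(-3*t)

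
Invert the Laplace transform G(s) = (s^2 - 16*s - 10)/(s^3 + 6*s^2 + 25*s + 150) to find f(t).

Factor the denominator: s^3 + 6*s^2 + 25*s + 150 = (s + 6)*(s^2 + 25).
Partial fraction decomposition gives [2/(s + 6)] + [-s/(s^2 + 25)] + [-10/(s^2 + 25)].
Invert each term: 2/(s + 6) ↔ 2e^(-6t); -1·s/(s^2 + 25) ↔ -cos(5t); -2·5/(s^2 + 25) ↔ -2sin(5t).

f(t) = -2*sin(5*t) - cos(5*t) + 2*exp(-6*t)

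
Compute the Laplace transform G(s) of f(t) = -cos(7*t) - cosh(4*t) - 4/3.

The transform is linear, so treat each term independently.
L{-4/3} = (-4/3)/s; (-1)·[L{cosh(4t)} = s/(s^2 - 16)]; (-1)·[L{cos(7t)} = s/(s^2 + 49)].

G(s) = -s/(s^2 + 49) - s/(s^2 - 16) - 4/(3*s)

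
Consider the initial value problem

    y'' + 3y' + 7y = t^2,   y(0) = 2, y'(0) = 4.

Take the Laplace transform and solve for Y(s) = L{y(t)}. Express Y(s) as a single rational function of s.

Y(s) = (2*s^4 + 10*s^3 + 2)/(s^5 + 3*s^4 + 7*s^3)

Laplace-transform each side.
The derivative rules (L{y''} = s^2 Y - s·y(0) - y'(0) and L{y'} = sY - y(0), with y(0) = 2, y'(0) = 4) turn the left side into (s^2 + 3*s + 7)Y - (2*s + 10).
The right side is L{t^2} = 2/s^3.
So (s^2 + 3*s + 7)Y = 2/s^3 + (2*s + 10).
Divide through and combine into a single rational function.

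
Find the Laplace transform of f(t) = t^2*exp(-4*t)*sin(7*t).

L{sin(7t)} = 7/(s^2 + 49).
Multiplying by e^(-4t) shifts s → s + 4, so L{exp(-4*t)*sin(7*t)} = 7/((s + 4)^2 + 49).
Then apply L{t^2·g(t)} = (-1)^2 d^2/ds^2[G(s)] with G(s) = 7/((s + 4)^2 + 49):
differentiating 2 times and applying the sign gives 14*(3*s^2 + 24*s - 1)/(s^2 + 8*s + 65)^3.

14*(3*s^2 + 24*s - 1)/(s^2 + 8*s + 65)^3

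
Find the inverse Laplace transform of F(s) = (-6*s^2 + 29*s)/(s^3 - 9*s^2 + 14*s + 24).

-3*exp(6*t) - 2*exp(4*t) - exp(-t)

Factor the denominator: s^3 - 9*s^2 + 14*s + 24 = (s - 6)*(s - 4)*(s + 1).
Partial fraction decomposition gives [-3/(s - 6)] + [-1/(s + 1)] + [-2/(s - 4)].
Invert each term: -3/(s - 6) ↔ -3e^(6t); -1/(s + 1) ↔ -e^(-t); -2/(s - 4) ↔ -2e^(4t).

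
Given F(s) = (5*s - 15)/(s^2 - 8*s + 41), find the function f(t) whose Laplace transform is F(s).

f(t) = exp(4*t)*sin(5*t) + 5*exp(4*t)*cos(5*t)

Complete the square in the denominator: s^2 - 8*s + 41 = (s - 4)^2 + 5^2.
Split the numerator to match: 5*s - 15 = 5·(s - 4) + 1·5.
Invert each term: 5·(s - 4)/((s - 4)^2 + 25) ↔ 5e^(4t)cos(5t); 1·5/((s - 4)^2 + 25) ↔ e^(4t)sin(5t).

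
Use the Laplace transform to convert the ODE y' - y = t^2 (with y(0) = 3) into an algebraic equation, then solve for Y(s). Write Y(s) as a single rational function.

Transform both sides with L{·}.
Using L{y'} = sY - y(0) = sY - 3, the left side becomes (s - 1)Y - (3).
The right side is L{t^2} = 2/s^3.
So (s - 1)Y = 2/s^3 + (3).
Divide through and combine into a single rational function.

Y(s) = (3*s^3 + 2)/(s^4 - s^3)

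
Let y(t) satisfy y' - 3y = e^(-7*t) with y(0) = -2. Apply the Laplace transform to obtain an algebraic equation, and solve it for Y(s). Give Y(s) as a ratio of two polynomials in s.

Laplace-transform each side.
The derivative rules (L{y'} = sY - y(0) = sY - (-2)) turn the left side into (s - 3)Y - (-2).
The right side is L{e^(-7*t)} = 1/(s + 7).
So (s - 3)Y = 1/(s + 7) + (-2).
Solve for Y(s) and write it as one ratio of polynomials.

Y(s) = (-2*s - 13)/(s^2 + 4*s - 21)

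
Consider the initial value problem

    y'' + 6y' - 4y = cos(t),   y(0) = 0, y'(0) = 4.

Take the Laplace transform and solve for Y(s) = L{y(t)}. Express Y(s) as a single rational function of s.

Transform both sides with L{·}.
With L{y''} = s^2 Y - s·y(0) - y'(0) and L{y'} = sY - y(0), with y(0) = 0, y'(0) = 4: the LHS transforms to (s^2 + 6*s - 4)Y - (4).
The right side is L{cos(t)} = s/(s^2 + 1).
So (s^2 + 6*s - 4)Y = s/(s^2 + 1) + (4).
Divide through and combine into a single rational function.

Y(s) = (4*s^2 + s + 4)/(s^4 + 6*s^3 - 3*s^2 + 6*s - 4)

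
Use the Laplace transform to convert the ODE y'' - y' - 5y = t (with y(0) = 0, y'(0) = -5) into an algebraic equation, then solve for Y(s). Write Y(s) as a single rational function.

Y(s) = (-5*s^2 + 1)/(s^4 - s^3 - 5*s^2)

Laplace-transform each side.
With L{y''} = s^2 Y - s·y(0) - y'(0) and L{y'} = sY - y(0), with y(0) = 0, y'(0) = -5: the LHS transforms to (s^2 - s - 5)Y - (-5).
The right side is L{t} = s^(-2).
So (s^2 - s - 5)Y = s^(-2) + (-5).
Solve for Y(s) and write it as one ratio of polynomials.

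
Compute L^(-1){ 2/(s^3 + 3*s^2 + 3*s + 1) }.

Rewrite the denominator: s^3 + 3*s^2 + 3*s + 1 = (s + 1)^3.
The form in (s + 1) signals a first-shifting-theorem factor e^(-t).
Since L{t^2} = 2!/s^3 = 2/s^3, the inverse is t^2*e^(-t).

t^2*exp(-t)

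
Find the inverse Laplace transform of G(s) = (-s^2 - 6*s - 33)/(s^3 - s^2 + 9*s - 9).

-4*exp(t) - sin(3*t) + 3*cos(3*t)

Factor the denominator: s^3 - s^2 + 9*s - 9 = (s - 1)*(s^2 + 9).
Partial fraction decomposition gives [-4/(s - 1)] + [3*s/(s^2 + 9)] + [-3/(s^2 + 9)].
Invert each term: -4/(s - 1) ↔ -4e^(t); 3·s/(s^2 + 9) ↔ 3cos(3t); -1·3/(s^2 + 9) ↔ -sin(3t).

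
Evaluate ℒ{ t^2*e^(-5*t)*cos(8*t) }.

2*(s + 5)*(s^2 + 10*s - 167)/(s^2 + 10*s + 89)^3

L{cos(8t)} = s/(s^2 + 64).
Multiplying by e^(-5t) shifts s → s + 5, so L{e^(-5*t)*cos(8*t)} = (s + 5)/((s + 5)^2 + 64).
Then apply L{t^2·g(t)} = (-1)^2 d^2/ds^2[G(s)] with G(s) = (s + 5)/((s + 5)^2 + 64):
differentiating 2 times and applying the sign gives 2*(s + 5)*(s^2 + 10*s - 167)/(s^2 + 10*s + 89)^3.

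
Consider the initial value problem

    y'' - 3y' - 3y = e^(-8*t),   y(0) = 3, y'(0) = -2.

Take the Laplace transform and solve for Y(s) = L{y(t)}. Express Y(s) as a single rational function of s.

Take the Laplace transform of both sides.
The derivative rules (L{y''} = s^2 Y - s·y(0) - y'(0) and L{y'} = sY - y(0), with y(0) = 3, y'(0) = -2) turn the left side into (s^2 - 3*s - 3)Y - (3*s - 11).
The right side is L{e^(-8*t)} = 1/(s + 8).
So (s^2 - 3*s - 3)Y = 1/(s + 8) + (3*s - 11).
Isolate Y and clear denominators.

Y(s) = (3*s^2 + 13*s - 87)/(s^3 + 5*s^2 - 27*s - 24)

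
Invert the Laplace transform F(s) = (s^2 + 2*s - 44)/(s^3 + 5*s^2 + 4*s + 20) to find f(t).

f(t) = -4*sin(2*t) + 2*cos(2*t) - exp(-5*t)

Factor the denominator: s^3 + 5*s^2 + 4*s + 20 = (s + 5)*(s^2 + 4).
Partial fraction decomposition gives [-1/(s + 5)] + [2*s/(s^2 + 4)] + [-8/(s^2 + 4)].
Invert each term: -1/(s + 5) ↔ -e^(-5t); 2·s/(s^2 + 4) ↔ 2cos(2t); -4·2/(s^2 + 4) ↔ -4sin(2t).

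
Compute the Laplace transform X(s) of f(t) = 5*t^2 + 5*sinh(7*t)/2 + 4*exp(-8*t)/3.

Apply the Laplace transform termwise.
(5/2)·[L{sinh(7t)} = 7/(s^2 - 49)]; (5)·[L{t^2} = 2!/s^3 = 2/s^3]; (4/3)·[L{e^(-8t)} = 1/(s + 8)].

X(s) = 35/(2*(s^2 - 49)) + 4/(3*(s + 8)) + 10/s^3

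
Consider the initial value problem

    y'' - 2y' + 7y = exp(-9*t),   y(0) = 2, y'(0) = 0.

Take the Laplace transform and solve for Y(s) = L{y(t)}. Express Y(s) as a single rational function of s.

Apply the Laplace transform to the equation.
The derivative rules (L{y''} = s^2 Y - s·y(0) - y'(0) and L{y'} = sY - y(0), with y(0) = 2, y'(0) = 0) turn the left side into (s^2 - 2*s + 7)Y - (2*s - 4).
The right side is L{exp(-9*t)} = 1/(s + 9).
So (s^2 - 2*s + 7)Y = 1/(s + 9) + (2*s - 4).
Solve for Y(s) and write it as one ratio of polynomials.

Y(s) = (2*s^2 + 14*s - 35)/(s^3 + 7*s^2 - 11*s + 63)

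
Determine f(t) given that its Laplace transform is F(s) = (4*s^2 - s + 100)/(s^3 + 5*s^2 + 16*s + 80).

Factor the denominator: s^3 + 5*s^2 + 16*s + 80 = (s + 5)*(s^2 + 16).
Partial fraction decomposition gives [5/(s + 5)] + [-s/(s^2 + 16)] + [4/(s^2 + 16)].
Invert each term: 5/(s + 5) ↔ 5e^(-5t); -1·s/(s^2 + 16) ↔ -cos(4t); 1·4/(s^2 + 16) ↔ sin(4t).

f(t) = sin(4*t) - cos(4*t) + 5*exp(-5*t)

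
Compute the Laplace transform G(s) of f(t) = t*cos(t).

L{cos(t)} = s/(s^2 + 1).
Then apply L{t·g(t)} = -d/ds[H(s)] with H(s) = s/(s^2 + 1):
differentiating 1 time and applying the sign gives (s - 1)*(s + 1)/(s^2 + 1)^2.

G(s) = (s - 1)*(s + 1)/(s^2 + 1)^2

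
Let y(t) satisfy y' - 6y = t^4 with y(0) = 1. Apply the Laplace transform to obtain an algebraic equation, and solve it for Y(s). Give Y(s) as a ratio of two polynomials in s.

Transform both sides with L{·}.
With L{y'} = sY - y(0) = sY - 1: the LHS transforms to (s - 6)Y - (1).
The right side is L{t^4} = 24/s^5.
So (s - 6)Y = 24/s^5 + (1).
Solve for Y(s) and write it as one ratio of polynomials.

Y(s) = (s^5 + 24)/(s^6 - 6*s^5)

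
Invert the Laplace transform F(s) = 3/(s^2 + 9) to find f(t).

f(t) = sin(3*t)

Since L{sin(3t)} = 3/(s^2 + 9), the inverse is sin(3*t).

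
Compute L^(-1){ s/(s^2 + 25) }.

Since L{cos(5t)} = s/(s^2 + 25), the inverse is cos(5*t).

cos(5*t)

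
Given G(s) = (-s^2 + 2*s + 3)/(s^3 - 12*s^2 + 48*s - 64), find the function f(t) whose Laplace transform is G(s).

f(t) = -5*t^2*exp(4*t)/2 - 6*t*exp(4*t) - exp(4*t)

Factor the denominator: s^3 - 12*s^2 + 48*s - 64 = (s - 4)^3.
Partial fraction decomposition gives [-1/(s - 4)] + [-6/(s - 4)^2] + [-5/(s - 4)^3].
Invert each term: -1/(s - 4) ↔ -e^(4t); -6/(s - 4)^2 ↔ -6t·e^(4t); -5/(s - 4)^3 ↔ (-5/2)t^2·e^(4t).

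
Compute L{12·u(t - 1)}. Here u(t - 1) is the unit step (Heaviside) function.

By the second shifting theorem, L{u(t - c)·g(t - c)} = e^(-cs)·G(s) with c = 1 and G(s) = L{g(t)}.
L{12} = 12/s.

12*exp(-s)/s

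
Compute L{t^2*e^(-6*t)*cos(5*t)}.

L{cos(5t)} = s/(s^2 + 25).
Multiplying by e^(-6t) shifts s → s + 6, so L{e^(-6*t)*cos(5*t)} = (s + 6)/((s + 6)^2 + 25).
Then apply L{t^2·g(t)} = (-1)^2 d^2/ds^2[G(s)] with G(s) = (s + 6)/((s + 6)^2 + 25):
differentiating 2 times and applying the sign gives 2*(s + 6)*(s^2 + 12*s - 39)/(s^2 + 12*s + 61)^3.

2*(s + 6)*(s^2 + 12*s - 39)/(s^2 + 12*s + 61)^3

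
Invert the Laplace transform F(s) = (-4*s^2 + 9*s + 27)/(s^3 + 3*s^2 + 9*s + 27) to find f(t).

f(t) = 5*sin(3*t) - 2*cos(3*t) - 2*exp(-3*t)

Factor the denominator: s^3 + 3*s^2 + 9*s + 27 = (s + 3)*(s^2 + 9).
Partial fraction decomposition gives [-2/(s + 3)] + [-2*s/(s^2 + 9)] + [15/(s^2 + 9)].
Invert each term: -2/(s + 3) ↔ -2e^(-3t); -2·s/(s^2 + 9) ↔ -2cos(3t); 5·3/(s^2 + 9) ↔ 5sin(3t).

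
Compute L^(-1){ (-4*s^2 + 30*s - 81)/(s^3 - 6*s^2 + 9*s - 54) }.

Factor the denominator: s^3 - 6*s^2 + 9*s - 54 = (s - 6)*(s^2 + 9).
Partial fraction decomposition gives [-1/(s - 6)] + [-3*s/(s^2 + 9)] + [12/(s^2 + 9)].
Invert each term: -1/(s - 6) ↔ -e^(6t); -3·s/(s^2 + 9) ↔ -3cos(3t); 4·3/(s^2 + 9) ↔ 4sin(3t).

-exp(6*t) + 4*sin(3*t) - 3*cos(3*t)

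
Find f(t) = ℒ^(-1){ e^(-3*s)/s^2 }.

f(t) = Heaviside(t - 3)*(t - 3)

The factor e^(-3s) signals a time shift by c = 3 (second shifting theorem).
L{t} = 1!/s^2 = 1/s^2, so L^-1{s^(-2)} = t.
Hence the inverse is u(t - 3) times that function evaluated at t - 3.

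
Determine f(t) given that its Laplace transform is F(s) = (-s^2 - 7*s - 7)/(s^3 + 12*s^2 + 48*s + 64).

f(t) = 5*t^2*exp(-4*t)/2 + t*exp(-4*t) - exp(-4*t)

Factor the denominator: s^3 + 12*s^2 + 48*s + 64 = (s + 4)^3.
Partial fraction decomposition gives [-1/(s + 4)] + [(s + 4)^(-2)] + [5/(s + 4)^3].
Invert each term: -1/(s + 4) ↔ -e^(-4t); 1/(s + 4)^2 ↔ t·e^(-4t); 5/(s + 4)^3 ↔ (5/2)t^2·e^(-4t).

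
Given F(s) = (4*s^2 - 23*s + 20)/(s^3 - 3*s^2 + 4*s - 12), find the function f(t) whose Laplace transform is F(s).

Factor the denominator: s^3 - 3*s^2 + 4*s - 12 = (s - 3)*(s^2 + 4).
Partial fraction decomposition gives [-1/(s - 3)] + [5*s/(s^2 + 4)] + [-8/(s^2 + 4)].
Invert each term: -1/(s - 3) ↔ -e^(3t); 5·s/(s^2 + 4) ↔ 5cos(2t); -4·2/(s^2 + 4) ↔ -4sin(2t).

f(t) = -exp(3*t) - 4*sin(2*t) + 5*cos(2*t)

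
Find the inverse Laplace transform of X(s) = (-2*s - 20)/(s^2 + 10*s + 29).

Complete the square in the denominator: s^2 + 10*s + 29 = (s + 5)^2 + 2^2.
Split the numerator to match: -2*s - 20 = -2·(s + 5) - 5·2.
Invert each term: -2·(s + 5)/((s + 5)^2 + 4) ↔ -2e^(-5t)cos(2t); -5·2/((s + 5)^2 + 4) ↔ -5e^(-5t)sin(2t).

-5*exp(-5*t)*sin(2*t) - 2*exp(-5*t)*cos(2*t)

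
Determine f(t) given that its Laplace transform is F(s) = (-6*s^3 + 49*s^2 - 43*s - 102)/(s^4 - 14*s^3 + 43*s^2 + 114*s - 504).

f(t) = -2*exp(7*t) - 6*exp(6*t) + 3*exp(4*t) - exp(-3*t)

Factor the denominator: s^4 - 14*s^3 + 43*s^2 + 114*s - 504 = (s - 7)*(s - 6)*(s - 4)*(s + 3).
Partial fraction decomposition gives [-6/(s - 6)] + [-1/(s + 3)] + [-2/(s - 7)] + [3/(s - 4)].
Invert each term: -6/(s - 6) ↔ -6e^(6t); -1/(s + 3) ↔ -e^(-3t); -2/(s - 7) ↔ -2e^(7t); 3/(s - 4) ↔ 3e^(4t).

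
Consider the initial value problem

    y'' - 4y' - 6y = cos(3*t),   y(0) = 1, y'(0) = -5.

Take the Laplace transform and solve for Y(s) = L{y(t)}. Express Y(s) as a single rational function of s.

Y(s) = (s^3 - 9*s^2 + 10*s - 81)/(s^4 - 4*s^3 + 3*s^2 - 36*s - 54)

Laplace-transform each side.
With L{y''} = s^2 Y - s·y(0) - y'(0) and L{y'} = sY - y(0), with y(0) = 1, y'(0) = -5: the LHS transforms to (s^2 - 4*s - 6)Y - (s - 9).
The right side is L{cos(3*t)} = s/(s^2 + 9).
So (s^2 - 4*s - 6)Y = s/(s^2 + 9) + (s - 9).
Divide through and combine into a single rational function.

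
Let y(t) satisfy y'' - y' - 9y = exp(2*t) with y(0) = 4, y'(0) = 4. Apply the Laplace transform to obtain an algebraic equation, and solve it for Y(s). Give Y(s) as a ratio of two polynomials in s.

Y(s) = (4*s^2 - 8*s + 1)/(s^3 - 3*s^2 - 7*s + 18)

Take the Laplace transform of both sides.
Using L{y''} = s^2 Y - s·y(0) - y'(0) and L{y'} = sY - y(0), with y(0) = 4, y'(0) = 4, the left side becomes (s^2 - s - 9)Y - (4*s).
The right side is L{exp(2*t)} = 1/(s - 2).
So (s^2 - s - 9)Y = 1/(s - 2) + (4*s).
Divide through and combine into a single rational function.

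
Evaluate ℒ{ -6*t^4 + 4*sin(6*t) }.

The transform is linear, so treat each term independently.
(4)·[L{sin(6t)} = 6/(s^2 + 36)]; (-6)·[L{t^4} = 4!/s^5 = 24/s^5].

24/(s^2 + 36) - 144/s^5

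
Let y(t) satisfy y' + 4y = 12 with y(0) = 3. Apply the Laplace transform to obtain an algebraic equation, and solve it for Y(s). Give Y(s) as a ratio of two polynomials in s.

Y(s) = 3/s

Apply the Laplace transform to the equation.
The derivative rules (L{y'} = sY - y(0) = sY - 3) turn the left side into (s + 4)Y - (3).
The right side is L{12} = 12/s.
So (s + 4)Y = 12/s + (3).
Isolate Y and clear denominators.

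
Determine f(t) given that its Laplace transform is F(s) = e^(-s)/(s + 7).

f(t) = Heaviside(t - 1)*(exp(-7*t + 7))

The factor e^(-s) signals a time shift by c = 1 (second shifting theorem).
L{e^(-7t)} = 1/(s + 7), so L^-1{1/(s + 7)} = e^(-7*t).
Hence the inverse is u(t - 1) times that function evaluated at t - 1.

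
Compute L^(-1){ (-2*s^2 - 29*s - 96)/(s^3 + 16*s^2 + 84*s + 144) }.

Factor the denominator: s^3 + 16*s^2 + 84*s + 144 = (s + 4)*(s + 6)^2.
Partial fraction decomposition gives [1/(s + 6)] + [-3/(s + 6)^2] + [-3/(s + 4)].
Invert each term: 1/(s + 6) ↔ e^(-6t); -3/(s + 6)^2 ↔ -3t·e^(-6t); -3/(s + 4) ↔ -3e^(-4t).

-3*t*exp(-6*t) - 3*exp(-4*t) + exp(-6*t)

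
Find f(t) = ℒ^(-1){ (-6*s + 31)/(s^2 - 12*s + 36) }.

f(t) = -5*t*exp(6*t) - 6*exp(6*t)

Factor the denominator: s^2 - 12*s + 36 = (s - 6)^2.
Partial fraction decomposition gives [-6/(s - 6)] + [-5/(s - 6)^2].
Invert each term: -6/(s - 6) ↔ -6e^(6t); -5/(s - 6)^2 ↔ -5t·e^(6t).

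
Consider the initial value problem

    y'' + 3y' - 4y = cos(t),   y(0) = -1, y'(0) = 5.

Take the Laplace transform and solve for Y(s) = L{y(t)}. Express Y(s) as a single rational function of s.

Y(s) = (-s^3 + 2*s^2 + 2)/(s^4 + 3*s^3 - 3*s^2 + 3*s - 4)

Laplace-transform each side.
With L{y''} = s^2 Y - s·y(0) - y'(0) and L{y'} = sY - y(0), with y(0) = -1, y'(0) = 5: the LHS transforms to (s^2 + 3*s - 4)Y - (-s + 2).
The right side is L{cos(t)} = s/(s^2 + 1).
So (s^2 + 3*s - 4)Y = s/(s^2 + 1) + (-s + 2).
Solve for Y(s) and write it as one ratio of polynomials.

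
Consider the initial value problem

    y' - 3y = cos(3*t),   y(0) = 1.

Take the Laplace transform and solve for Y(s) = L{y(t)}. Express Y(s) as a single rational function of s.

Y(s) = (s^2 + s + 9)/(s^3 - 3*s^2 + 9*s - 27)

Laplace-transform each side.
Using L{y'} = sY - y(0) = sY - 1, the left side becomes (s - 3)Y - (1).
The right side is L{cos(3*t)} = s/(s^2 + 9).
So (s - 3)Y = s/(s^2 + 9) + (1).
Solve for Y(s) and write it as one ratio of polynomials.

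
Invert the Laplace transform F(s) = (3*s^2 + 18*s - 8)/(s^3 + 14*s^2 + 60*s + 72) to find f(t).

f(t) = 2*t*exp(-6*t) - 2*exp(-2*t) + 5*exp(-6*t)

Factor the denominator: s^3 + 14*s^2 + 60*s + 72 = (s + 2)*(s + 6)^2.
Partial fraction decomposition gives [5/(s + 6)] + [2/(s + 6)^2] + [-2/(s + 2)].
Invert each term: 5/(s + 6) ↔ 5e^(-6t); 2/(s + 6)^2 ↔ 2t·e^(-6t); -2/(s + 2) ↔ -2e^(-2t).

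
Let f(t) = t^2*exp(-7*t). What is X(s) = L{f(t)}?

L{t^2} = 2!/s^3 = 2/s^3.
By the first shifting theorem, multiplying by e^(-7t) replaces s with s + 7.

X(s) = 2/(s + 7)^3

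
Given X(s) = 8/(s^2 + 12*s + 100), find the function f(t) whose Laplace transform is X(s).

Rewrite the denominator: s^2 + 12*s + 100 = (s + 6)^2 + 64.
The form in (s + 6) signals a first-shifting-theorem factor e^(-6t).
Since L{sin(8t)} = 8/(s^2 + 64), the inverse is exp(-6*t)*sin(8*t).

f(t) = exp(-6*t)*sin(8*t)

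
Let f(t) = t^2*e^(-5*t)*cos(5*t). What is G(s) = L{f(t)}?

L{cos(5t)} = s/(s^2 + 25).
Multiplying by e^(-5t) shifts s → s + 5, so L{e^(-5*t)*cos(5*t)} = (s + 5)/((s + 5)^2 + 25).
Then apply L{t^2·g(t)} = (-1)^2 d^2/ds^2[H(s)] with H(s) = (s + 5)/((s + 5)^2 + 25):
differentiating 2 times and applying the sign gives 2*(s + 5)*(s^2 + 10*s - 50)/(s^2 + 10*s + 50)^3.

G(s) = 2*(s + 5)*(s^2 + 10*s - 50)/(s^2 + 10*s + 50)^3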